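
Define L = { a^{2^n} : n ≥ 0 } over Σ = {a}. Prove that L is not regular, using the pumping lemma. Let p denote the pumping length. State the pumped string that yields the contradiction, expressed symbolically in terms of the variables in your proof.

a^{2^p+k}

Suppose for contradiction that L is regular, and let p be the pumping length.
Take w = a^{2^p} ∈ L with |w| = 2^p ≥ p.
By the pumping lemma, w = xyz with |xy| ≤ p and y is nonempty.
Then y = a^k for some k with 1 ≤ k ≤ p.
Pump with i = 2: xy^2z = a^{2^p+k}. Since 1 ≤ k ≤ p < 2^p, we have 2^p < 2^p+k < 2^{p+1}, so 2^p+k is not a power of 2. So xy^2z ∉ L.
This contradicts the pumping lemma, so L is not regular.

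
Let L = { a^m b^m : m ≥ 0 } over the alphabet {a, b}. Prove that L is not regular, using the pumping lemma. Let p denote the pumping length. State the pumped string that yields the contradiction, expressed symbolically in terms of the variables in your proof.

Toward a contradiction, assume L is regular with pumping length p.
Choose w = a^p b^p, which is in L with |w| = 2p ≥ p.
By the pumping lemma, w = xyz with |xy| ≤ p and y is nonempty.
Because |xy| ≤ p and w begins with p copies of a, we have y = a^k with 1 ≤ k ≤ p.
Pump with i = 2: xy^2z = a^{p+k} b^p. For this to lie in L we would need p = p+k, which forces k = 0. But k ≥ 1, so xy^2z ∉ L.
This contradicts the pumping lemma, so L is not regular.

a^{p+k} b^p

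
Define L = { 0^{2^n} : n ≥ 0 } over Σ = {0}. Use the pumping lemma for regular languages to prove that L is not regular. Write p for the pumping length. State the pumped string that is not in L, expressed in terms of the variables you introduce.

0^{2^p+k}

Assume L is regular. Let p be the pumping length given by the pumping lemma.
Take w = 0^{2^p} ∈ L with |w| = 2^p ≥ p.
Write w = xyz as guaranteed by the lemma, with |xy| ≤ p and |y| ≥ 1.
Then y = 0^k for some k with 1 ≤ k ≤ p.
Pump with i = 2: xy^2z = 0^{2^p+k}. Since 1 ≤ k ≤ p < 2^p, we have 2^p < 2^p+k < 2^{p+1}, so 2^p+k is not a power of 2. So xy^2z ∉ L.
This contradicts the pumping lemma, so L is not regular.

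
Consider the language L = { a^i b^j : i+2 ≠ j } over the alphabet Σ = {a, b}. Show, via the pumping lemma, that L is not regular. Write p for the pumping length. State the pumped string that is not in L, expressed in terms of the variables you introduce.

Suppose for contradiction that L is regular, and let p be the pumping length.
Choose w = a^p b^{p+p!+2}. Since p ≠ (p+p!+2)-2 = p+p!, w ∈ L; and |w| ≥ p.
Write w = xyz as guaranteed by the lemma, with |xy| ≤ p and y is nonempty.
Because |xy| ≤ p and w begins with p copies of a, we have y = a^k with 1 ≤ k ≤ p.
Since 1 ≤ k ≤ p, k divides p!; set t = 1 + p!/k. Then xy^t z has p + (p!/k)·k = p + p! copies of a. Now the a-count is p+p! and (b-count)-2 = (p+p!+2)-2 = p+p!, so i+2 ≠ j fails. So xy^t z = a^{p+p!} b^{p+p!+2} ∉ L.
Contradiction. Therefore L is not regular.

a^{p+p!} b^{p+p!+2}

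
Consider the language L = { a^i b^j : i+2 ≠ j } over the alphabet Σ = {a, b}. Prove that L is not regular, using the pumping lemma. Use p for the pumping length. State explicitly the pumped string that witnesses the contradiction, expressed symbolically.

a^{p+p!} b^{p+p!+2}

Assume L is regular. Let p be the pumping length given by the pumping lemma.
Choose w = a^p b^{p+p!+2}. Since p ≠ (p+p!+2)-2 = p+p!, w ∈ L; and |w| ≥ p.
The pumping lemma gives a decomposition w = xyz where |xy| ≤ p and |y| ≥ 1.
The first p characters of w are a's, so xy (and hence y) consists only of a's. Write y = a^k, 1 ≤ k ≤ p.
Since 1 ≤ k ≤ p, k divides p!; set t = 1 + p!/k. Then xy^t z has p + (p!/k)·k = p + p! copies of a. Now the a-count is p+p! and (b-count)-2 = (p+p!+2)-2 = p+p!, so i+2 ≠ j fails. So xy^t z = a^{p+p!} b^{p+p!+2} ∉ L.
This is a contradiction; hence L is not regular.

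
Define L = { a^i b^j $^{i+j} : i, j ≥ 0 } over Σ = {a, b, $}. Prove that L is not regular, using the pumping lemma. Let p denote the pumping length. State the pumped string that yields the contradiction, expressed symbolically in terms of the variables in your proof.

a^{p+k} b^p $^{2p}

Suppose for contradiction that L is regular, and let p be the pumping length.
Take w = a^p b^p $^{2p} ∈ L (with i=j=p, i+j=2p), |w| = 4p ≥ p.
The pumping lemma gives a decomposition w = xyz where |xy| ≤ p and y is nonempty.
The first p characters of w are a's, so xy (and hence y) consists only of a's. Write y = a^k, 1 ≤ k ≤ p.
Consider xy^2z = a^{p+k} b^p $^{2p}. Now the a- and b-counts sum to 2p+k, but the $-count is 2p ≠ 2p+k. So xy^2z ∉ L.
This contradicts the pumping lemma, so L is not regular.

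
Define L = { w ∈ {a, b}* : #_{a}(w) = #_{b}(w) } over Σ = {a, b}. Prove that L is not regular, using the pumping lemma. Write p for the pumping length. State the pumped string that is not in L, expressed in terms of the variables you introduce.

a^{p+k} b^p

Suppose for contradiction that L is regular, and let p be the pumping length.
Choose w = a^p b^p ∈ L with |w| = 2p ≥ p.
The pumping lemma gives a decomposition w = xyz where |xy| ≤ p and |y| ≥ 1.
Because |xy| ≤ p and w begins with p copies of a, we have y = a^k with 1 ≤ k ≤ p.
Pump with i = 2: xy^2z = a^{p+k} b^p has p+k occurrences of a but only p of b. Since k ≥ 1 the counts differ, so xy^2z ∉ L.
This contradicts the pumping lemma, so L is not regular.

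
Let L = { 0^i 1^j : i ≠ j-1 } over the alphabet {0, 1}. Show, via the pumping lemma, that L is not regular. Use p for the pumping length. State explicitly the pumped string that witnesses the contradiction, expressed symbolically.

Toward a contradiction, assume L is regular with pumping length p.
Choose w = 0^p 1^{p+p!+1}. Since p ≠ (p+p!+1)-1 = p+p!, w ∈ L; and |w| ≥ p.
By the pumping lemma, w = xyz with |xy| ≤ p and |y| > 0.
Because |xy| ≤ p and w begins with p copies of 0, we have y = 0^k with 1 ≤ k ≤ p.
Since 1 ≤ k ≤ p, k divides p!; set t = 1 + p!/k. Then xy^t z has p + (p!/k)·k = p + p! copies of 0. Now the 0-count is p+p! and (1-count)-1 = (p+p!+1)-1 = p+p!, so i ≠ j-1 fails. So xy^t z = 0^{p+p!} 1^{p+p!+1} ∉ L.
Contradiction. Therefore L is not regular.

0^{p+p!} 1^{p+p!+1}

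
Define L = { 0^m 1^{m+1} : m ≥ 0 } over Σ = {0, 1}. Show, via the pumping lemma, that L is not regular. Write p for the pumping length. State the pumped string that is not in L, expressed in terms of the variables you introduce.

0^{p+k} 1^{p+1}

Suppose for contradiction that L is regular, and let p be the pumping length.
Let w = 0^p 1^{p+1} ∈ L; note |w| = 2p+1 ≥ p.
The pumping lemma gives a decomposition w = xyz where |xy| ≤ p and |y| ≥ 1.
Since the first p symbols of w are all 0's and |xy| ≤ p, y lies entirely in the leading 0-block: y = 0^k for some k with 1 ≤ k ≤ p.
Pump with i = 2: xy^2z = 0^{p+k} 1^{p+1}. For this to lie in L we would need p+1 = (p+k)+1, which forces k = 0. But k ≥ 1, so xy^2z ∉ L.
Contradiction. Therefore L is not regular.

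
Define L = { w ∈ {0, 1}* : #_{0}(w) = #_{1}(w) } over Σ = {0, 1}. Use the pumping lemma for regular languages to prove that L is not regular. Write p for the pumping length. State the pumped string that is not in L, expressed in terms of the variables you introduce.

Toward a contradiction, assume L is regular with pumping length p.
Choose w = 0^p 1^p ∈ L with |w| = 2p ≥ p.
Write w = xyz as guaranteed by the lemma, with |xy| ≤ p and y is nonempty.
The first p characters of w are 0's, so xy (and hence y) consists only of 0's. Write y = 0^k, 1 ≤ k ≤ p.
Pump with i = 2: xy^2z = 0^{p+k} 1^p has p+k occurrences of 0 but only p of 1. Since k ≥ 1 the counts differ, so xy^2z ∉ L.
This contradicts the pumping lemma, so L is not regular.

0^{p+k} 1^p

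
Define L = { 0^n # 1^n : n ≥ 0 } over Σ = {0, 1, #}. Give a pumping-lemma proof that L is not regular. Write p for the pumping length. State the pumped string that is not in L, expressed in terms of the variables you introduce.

0^{p+k} # 1^p

Assume L is regular; let p be its pumping constant.
Take w = 0^p # 1^p ∈ L with |w| = 2p+1 ≥ p.
By the pumping lemma, w = xyz with |xy| ≤ p and |y| ≥ 1.
Because |xy| ≤ p and w begins with p copies of 0, we have y = 0^k with 1 ≤ k ≤ p.
Pump with i = 2: xy^2z = 0^{p+k} # 1^p, which would require p+k = p. But k ≥ 1, so xy^2z ∉ L.
Contradiction. Therefore L is not regular.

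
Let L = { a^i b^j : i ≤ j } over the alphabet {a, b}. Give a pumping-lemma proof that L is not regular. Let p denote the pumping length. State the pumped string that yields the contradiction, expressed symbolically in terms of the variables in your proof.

a^{p+k} b^p

Suppose for contradiction that L is regular, and let p be the pumping length.
Choose w = a^p b^p ∈ L, with |w| = 2p ≥ p.
By the pumping lemma, w = xyz with |xy| ≤ p and |y| > 0.
Since the first p symbols of w are all a's and |xy| ≤ p, y lies entirely in the leading a-block: y = a^k for some k with 1 ≤ k ≤ p.
Consider xy^2z = a^{p+k} b^p. Since k ≥ 1, the a-count p+k exceeds the b-count p, so i ≤ j fails; thus xy^2z ∉ L.
This contradicts the pumping lemma, so L is not regular.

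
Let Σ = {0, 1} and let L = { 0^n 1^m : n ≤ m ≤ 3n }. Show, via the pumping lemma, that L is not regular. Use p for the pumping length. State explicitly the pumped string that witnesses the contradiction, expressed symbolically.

Assume L is regular. Let p be the pumping length given by the pumping lemma.
Take w = 0^p 1^p ∈ L (since p ≤ p ≤ 3p), with |w| = 2p ≥ p.
By the pumping lemma, w = xyz with |xy| ≤ p and y is nonempty.
The first p characters of w are 0's, so xy (and hence y) consists only of 0's. Write y = 0^k, 1 ≤ k ≤ p.
Pump with i = 2: xy^2z = 0^{p+k} 1^p. Now n = p+k > p = m, so the condition n ≤ m fails. Thus xy^2z ∉ L.
Contradiction. Therefore L is not regular.

0^{p+k} 1^p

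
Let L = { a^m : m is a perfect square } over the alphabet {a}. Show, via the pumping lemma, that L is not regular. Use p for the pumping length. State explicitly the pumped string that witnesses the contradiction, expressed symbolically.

Assume L is regular. Let p be the pumping length given by the pumping lemma.
Take w = a^{p²} ∈ L with |w| = p² ≥ p.
The pumping lemma gives a decomposition w = xyz where |xy| ≤ p and |y| > 0.
Then y = a^k for some k with 1 ≤ k ≤ p.
Pump with i = 2: xy^2z = a^{p²+k}. Since 1 ≤ k ≤ p, p² < p²+k ≤ p²+p < (p+1)², so p²+k lies strictly between consecutive squares and is not a perfect square. So xy^2z ∉ L.
This is a contradiction; hence L is not regular.

a^{p²+k}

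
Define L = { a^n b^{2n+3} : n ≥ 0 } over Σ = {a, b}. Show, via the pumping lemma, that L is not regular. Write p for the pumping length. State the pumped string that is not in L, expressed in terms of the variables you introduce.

a^{p+k} b^{2p+3}

Toward a contradiction, assume L is regular with pumping length p.
Choose w = a^p b^{2p+3}, which is in L with |w| = 3p+3 ≥ p.
The pumping lemma gives a decomposition w = xyz where |xy| ≤ p and |y| ≥ 1.
Because |xy| ≤ p and w begins with p copies of a, we have y = a^k with 1 ≤ k ≤ p.
Pump with i = 2: xy^2z = a^{p+k} b^{2p+3}. For this to lie in L we would need 2p+3 = 2(p+k)+3, which forces k = 0. But k ≥ 1, so xy^2z ∉ L.
Contradiction. Therefore L is not regular.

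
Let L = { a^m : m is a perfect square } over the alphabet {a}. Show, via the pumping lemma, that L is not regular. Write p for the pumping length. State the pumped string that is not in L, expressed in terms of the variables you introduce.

Suppose for contradiction that L is regular, and let p be the pumping length.
Take w = a^{p²} ∈ L with |w| = p² ≥ p.
By the pumping lemma, w = xyz with |xy| ≤ p and y is nonempty.
Then y = a^k for some k with 1 ≤ k ≤ p.
Pump with i = 2: xy^2z = a^{p²+k}. Since 1 ≤ k ≤ p, p² < p²+k ≤ p²+p < (p+1)², so p²+k lies strictly between consecutive squares and is not a perfect square. So xy^2z ∉ L.
Contradiction. Therefore L is not regular.

a^{p²+k}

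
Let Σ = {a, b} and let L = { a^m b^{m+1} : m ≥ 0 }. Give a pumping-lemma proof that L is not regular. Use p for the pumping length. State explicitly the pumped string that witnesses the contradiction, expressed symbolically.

Suppose for contradiction that L is regular, and let p be the pumping length.
Choose w = a^p b^{p+1}, which is in L with |w| = 2p+1 ≥ p.
By the pumping lemma, w = xyz with |xy| ≤ p and |y| > 0.
Since the first p symbols of w are all a's and |xy| ≤ p, y lies entirely in the leading a-block: y = a^k for some k with 1 ≤ k ≤ p.
Pump with i = 2: xy^2z = a^{p+k} b^{p+1}. For this to lie in L we would need p+1 = (p+k)+1, which forces k = 0. But k ≥ 1, so xy^2z ∉ L.
This contradicts the pumping lemma, so L is not regular.

a^{p+k} b^{p+1}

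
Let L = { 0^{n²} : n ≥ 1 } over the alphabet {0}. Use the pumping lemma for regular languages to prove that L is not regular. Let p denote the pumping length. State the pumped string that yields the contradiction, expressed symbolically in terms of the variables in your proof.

Assume L is regular; let p be its pumping constant.
Take w = 0^{p²} ∈ L with |w| = p² ≥ p.
Write w = xyz as guaranteed by the lemma, with |xy| ≤ p and |y| > 0.
Then y = 0^k for some k with 1 ≤ k ≤ p.
Pump with i = 2: xy^2z = 0^{p²+k}. Since 1 ≤ k ≤ p, p² < p²+k ≤ p²+p < (p+1)², so p²+k lies strictly between consecutive squares and is not a perfect square. So xy^2z ∉ L.
This is a contradiction; hence L is not regular.

0^{p²+k}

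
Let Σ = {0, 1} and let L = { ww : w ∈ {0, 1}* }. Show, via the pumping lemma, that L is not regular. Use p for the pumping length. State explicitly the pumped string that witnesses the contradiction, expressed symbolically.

Assume L is regular. Let p be the pumping length given by the pumping lemma.
Take w = 0^p 1^p 0^p 1^p = uu where u = 0^p1^p; then w ∈ L and |w| = 4p ≥ p.
By the pumping lemma, w = xyz with |xy| ≤ p and y is nonempty.
Since the first p symbols of w are all 0's and |xy| ≤ p, y lies entirely in the leading 0-block: y = 0^k for some k with 1 ≤ k ≤ p.
Pump with i = 2: xy^2z = 0^{p+k} 1^p 0^p 1^p, of length 4p+k. Suppose this equals vv. The string starts with 0 and ends with 1, so v does too; thus the boundary between the two copies of v is a 1→0 transition. There is exactly one such transition, at position 2p+k, so |v| = 2p+k and |vv| = 4p+2k ≠ 4p+k since k ≥ 1. So xy^2z ∉ L.
This contradicts the pumping lemma, so L is not regular.

0^{p+k} 1^p 0^p 1^p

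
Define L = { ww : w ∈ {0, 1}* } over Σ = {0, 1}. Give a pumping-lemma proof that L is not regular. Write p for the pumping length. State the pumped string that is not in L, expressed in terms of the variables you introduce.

0^{p+k} 1^p 0^p 1^p

Toward a contradiction, assume L is regular with pumping length p.
Take w = 0^p 1^p 0^p 1^p = uu where u = 0^p1^p; then w ∈ L and |w| = 4p ≥ p.
Write w = xyz as guaranteed by the lemma, with |xy| ≤ p and |y| ≥ 1.
Since the first p symbols of w are all 0's and |xy| ≤ p, y lies entirely in the leading 0-block: y = 0^k for some k with 1 ≤ k ≤ p.
Pump with i = 2: xy^2z = 0^{p+k} 1^p 0^p 1^p, of length 4p+k. Suppose this equals vv. The string starts with 0 and ends with 1, so v does too; thus the boundary between the two copies of v is a 1→0 transition. There is exactly one such transition, at position 2p+k, so |v| = 2p+k and |vv| = 4p+2k ≠ 4p+k since k ≥ 1. So xy^2z ∉ L.
This is a contradiction; hence L is not regular.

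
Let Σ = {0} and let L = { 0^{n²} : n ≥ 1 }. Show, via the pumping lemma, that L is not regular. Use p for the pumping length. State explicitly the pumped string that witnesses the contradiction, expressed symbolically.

Toward a contradiction, assume L is regular with pumping length p.
Take w = 0^{p²} ∈ L with |w| = p² ≥ p.
By the pumping lemma, w = xyz with |xy| ≤ p and |y| ≥ 1.
Then y = 0^k for some k with 1 ≤ k ≤ p.
Pump with i = 2: xy^2z = 0^{p²+k}. Since 1 ≤ k ≤ p, p² < p²+k ≤ p²+p < (p+1)², so p²+k lies strictly between consecutive squares and is not a perfect square. So xy^2z ∉ L.
Contradiction. Therefore L is not regular.

0^{p²+k}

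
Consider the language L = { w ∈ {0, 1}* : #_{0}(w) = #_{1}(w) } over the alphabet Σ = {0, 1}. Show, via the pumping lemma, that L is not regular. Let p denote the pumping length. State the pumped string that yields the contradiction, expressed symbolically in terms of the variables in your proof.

Suppose for contradiction that L is regular, and let p be the pumping length.
Choose w = 0^p 1^p ∈ L with |w| = 2p ≥ p.
Write w = xyz as guaranteed by the lemma, with |xy| ≤ p and |y| > 0.
Because |xy| ≤ p and w begins with p copies of 0, we have y = 0^k with 1 ≤ k ≤ p.
Pump with i = 2: xy^2z = 0^{p+k} 1^p has p+k occurrences of 0 but only p of 1. Since k ≥ 1 the counts differ, so xy^2z ∉ L.
This is a contradiction; hence L is not regular.

0^{p+k} 1^p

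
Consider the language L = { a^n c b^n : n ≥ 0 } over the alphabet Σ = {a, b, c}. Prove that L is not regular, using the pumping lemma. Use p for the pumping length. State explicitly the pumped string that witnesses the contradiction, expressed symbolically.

a^{p+k} c b^p

Toward a contradiction, assume L is regular with pumping length p.
Take w = a^p c b^p ∈ L with |w| = 2p+1 ≥ p.
Write w = xyz as guaranteed by the lemma, with |xy| ≤ p and y is nonempty.
Since the first p symbols of w are all a's and |xy| ≤ p, y lies entirely in the leading a-block: y = a^k for some k with 1 ≤ k ≤ p.
Pump with i = 2: xy^2z = a^{p+k} c b^p, which would require p+k = p. But k ≥ 1, so xy^2z ∉ L.
This contradicts the pumping lemma, so L is not regular.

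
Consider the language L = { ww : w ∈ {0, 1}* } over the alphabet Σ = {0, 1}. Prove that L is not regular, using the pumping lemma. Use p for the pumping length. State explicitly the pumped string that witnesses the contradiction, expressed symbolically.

0^{p+k} 1^p 0^p 1^p

Assume L is regular; let p be its pumping constant.
Take w = 0^p 1^p 0^p 1^p = uu where u = 0^p1^p; then w ∈ L and |w| = 4p ≥ p.
By the pumping lemma, w = xyz with |xy| ≤ p and |y| > 0.
The first p characters of w are 0's, so xy (and hence y) consists only of 0's. Write y = 0^k, 1 ≤ k ≤ p.
Pump with i = 2: xy^2z = 0^{p+k} 1^p 0^p 1^p, of length 4p+k. Suppose this equals vv. The string starts with 0 and ends with 1, so v does too; thus the boundary between the two copies of v is a 1→0 transition. There is exactly one such transition, at position 2p+k, so |v| = 2p+k and |vv| = 4p+2k ≠ 4p+k since k ≥ 1. So xy^2z ∉ L.
Contradiction. Therefore L is not regular.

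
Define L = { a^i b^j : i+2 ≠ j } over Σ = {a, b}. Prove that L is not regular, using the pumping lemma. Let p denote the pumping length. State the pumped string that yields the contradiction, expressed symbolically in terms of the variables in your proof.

a^{p+p!} b^{p+p!+2}

Assume L is regular. Let p be the pumping length given by the pumping lemma.
Choose w = a^p b^{p+p!+2}. Since p ≠ (p+p!+2)-2 = p+p!, w ∈ L; and |w| ≥ p.
Write w = xyz as guaranteed by the lemma, with |xy| ≤ p and |y| ≥ 1.
Because |xy| ≤ p and w begins with p copies of a, we have y = a^k with 1 ≤ k ≤ p.
Since 1 ≤ k ≤ p, k divides p!; set t = 1 + p!/k. Then xy^t z has p + (p!/k)·k = p + p! copies of a. Now the a-count is p+p! and (b-count)-2 = (p+p!+2)-2 = p+p!, so i+2 ≠ j fails. So xy^t z = a^{p+p!} b^{p+p!+2} ∉ L.
This contradicts the pumping lemma, so L is not regular.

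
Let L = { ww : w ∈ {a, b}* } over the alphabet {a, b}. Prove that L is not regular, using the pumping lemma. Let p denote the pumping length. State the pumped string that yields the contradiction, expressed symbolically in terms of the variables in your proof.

Assume L is regular. Let p be the pumping length given by the pumping lemma.
Take w = a^p b^p a^p b^p = uu where u = a^pb^p; then w ∈ L and |w| = 4p ≥ p.
By the pumping lemma, w = xyz with |xy| ≤ p and |y| ≥ 1.
Because |xy| ≤ p and w begins with p copies of a, we have y = a^k with 1 ≤ k ≤ p.
Pump with i = 2: xy^2z = a^{p+k} b^p a^p b^p, of length 4p+k. Suppose this equals vv. The string starts with a and ends with b, so v does too; thus the boundary between the two copies of v is a b→a transition. There is exactly one such transition, at position 2p+k, so |v| = 2p+k and |vv| = 4p+2k ≠ 4p+k since k ≥ 1. So xy^2z ∉ L.
This contradicts the pumping lemma, so L is not regular.

a^{p+k} b^p a^p b^p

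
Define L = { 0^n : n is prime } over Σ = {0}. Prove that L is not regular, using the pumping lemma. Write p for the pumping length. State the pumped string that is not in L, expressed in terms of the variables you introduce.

0^{q(1+k)}

Suppose for contradiction that L is regular, and let p be the pumping length.
Let q be a prime with q ≥ p+2 (infinitely many primes exist), and take w = 0^q ∈ L with |w| = q ≥ p.
Write w = xyz as guaranteed by the lemma, with |xy| ≤ p and |y| ≥ 1.
Then y = 0^k for some k with 1 ≤ k ≤ p.
Since 1 ≤ k ≤ p, |xz| = q-k. Pump with i = q+1: |xy^{q+1}z| = (q-k)+(q+1)k = q+qk = q(1+k), which is composite (both factors ≥ 2). So xy^{q+1}z = 0^{q(1+k)} ∉ L.
Contradiction. Therefore L is not regular.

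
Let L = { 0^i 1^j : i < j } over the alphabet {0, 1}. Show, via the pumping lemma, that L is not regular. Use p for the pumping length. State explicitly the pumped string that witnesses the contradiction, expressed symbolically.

0^{p+k} 1^{p+1}

Assume L is regular. Let p be the pumping length given by the pumping lemma.
Choose w = 0^p 1^{p+1} ∈ L, with |w| = 2p+1 ≥ p.
Write w = xyz as guaranteed by the lemma, with |xy| ≤ p and y is nonempty.
The first p characters of w are 0's, so xy (and hence y) consists only of 0's. Write y = 0^k, 1 ≤ k ≤ p.
Consider xy^2z = 0^{p+k} 1^{p+1}. Since k ≥ 1, the 0-count p+k is at least p+1, so i < j fails; thus xy^2z ∉ L.
This contradicts the pumping lemma, so L is not regular.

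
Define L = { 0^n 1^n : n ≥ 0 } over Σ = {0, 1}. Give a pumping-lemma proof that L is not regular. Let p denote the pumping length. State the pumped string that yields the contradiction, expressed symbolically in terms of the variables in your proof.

Assume L is regular. Let p be the pumping length given by the pumping lemma.
Let w = 0^p 1^p ∈ L; note |w| = 2p ≥ p.
Write w = xyz as guaranteed by the lemma, with |xy| ≤ p and y is nonempty.
Since the first p symbols of w are all 0's and |xy| ≤ p, y lies entirely in the leading 0-block: y = 0^k for some k with 1 ≤ k ≤ p.
Pump with i = 2: xy^2z = 0^{p+k} 1^p. For this to lie in L we would need p = p+k, which forces k = 0. But k ≥ 1, so xy^2z ∉ L.
Contradiction. Therefore L is not regular.

0^{p+k} 1^p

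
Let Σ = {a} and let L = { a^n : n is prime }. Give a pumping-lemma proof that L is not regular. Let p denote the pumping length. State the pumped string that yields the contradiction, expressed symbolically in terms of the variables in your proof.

a^{q(1+k)}

Suppose for contradiction that L is regular, and let p be the pumping length.
Let q be a prime with q ≥ p+2 (infinitely many primes exist), and take w = a^q ∈ L with |w| = q ≥ p.
The pumping lemma gives a decomposition w = xyz where |xy| ≤ p and |y| ≥ 1.
Then y = a^k for some k with 1 ≤ k ≤ p.
Since 1 ≤ k ≤ p, |xz| = q-k. Pump with i = q+1: |xy^{q+1}z| = (q-k)+(q+1)k = q+qk = q(1+k), which is composite (both factors ≥ 2). So xy^{q+1}z = a^{q(1+k)} ∉ L.
This is a contradiction; hence L is not regular.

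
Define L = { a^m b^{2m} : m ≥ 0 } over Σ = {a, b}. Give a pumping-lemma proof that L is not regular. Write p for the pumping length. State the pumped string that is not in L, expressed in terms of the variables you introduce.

a^{p+k} b^{2p}

Suppose for contradiction that L is regular, and let p be the pumping length.
Let w = a^p b^{2p} ∈ L; note |w| = 3p ≥ p.
By the pumping lemma, w = xyz with |xy| ≤ p and y is nonempty.
Since the first p symbols of w are all a's and |xy| ≤ p, y lies entirely in the leading a-block: y = a^k for some k with 1 ≤ k ≤ p.
Pump with i = 2: xy^2z = a^{p+k} b^{2p}. For this to lie in L we would need 2p = 2(p+k), which forces k = 0. But k ≥ 1, so xy^2z ∉ L.
This is a contradiction; hence L is not regular.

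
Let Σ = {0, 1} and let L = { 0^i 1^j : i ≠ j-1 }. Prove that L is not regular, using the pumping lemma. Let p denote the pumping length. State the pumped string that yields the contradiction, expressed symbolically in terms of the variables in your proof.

Toward a contradiction, assume L is regular with pumping length p.
Choose w = 0^p 1^{p+p!+1}. Since p ≠ (p+p!+1)-1 = p+p!, w ∈ L; and |w| ≥ p.
By the pumping lemma, w = xyz with |xy| ≤ p and |y| > 0.
Since the first p symbols of w are all 0's and |xy| ≤ p, y lies entirely in the leading 0-block: y = 0^k for some k with 1 ≤ k ≤ p.
Since 1 ≤ k ≤ p, k divides p!; set t = 1 + p!/k. Then xy^t z has p + (p!/k)·k = p + p! copies of 0. Now the 0-count is p+p! and (1-count)-1 = (p+p!+1)-1 = p+p!, so i ≠ j-1 fails. So xy^t z = 0^{p+p!} 1^{p+p!+1} ∉ L.
This contradicts the pumping lemma, so L is not regular.

0^{p+p!} 1^{p+p!+1}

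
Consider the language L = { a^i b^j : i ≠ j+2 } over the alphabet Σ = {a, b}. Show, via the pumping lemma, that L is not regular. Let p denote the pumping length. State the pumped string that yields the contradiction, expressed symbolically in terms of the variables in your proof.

a^{p+p!} b^{p+p!-2}

Suppose for contradiction that L is regular, and let p be the pumping length.
Choose w = a^p b^{p+p!-2}. Since p ≠ (p+p!-2)+2 = p+p!, w ∈ L; and |w| ≥ p.
The pumping lemma gives a decomposition w = xyz where |xy| ≤ p and |y| > 0.
Since the first p symbols of w are all a's and |xy| ≤ p, y lies entirely in the leading a-block: y = a^k for some k with 1 ≤ k ≤ p.
Since 1 ≤ k ≤ p, k divides p!; set t = 1 + p!/k. Then xy^t z has p + (p!/k)·k = p + p! copies of a. Now the a-count is p+p! and (b-count)+2 = (p+p!-2)+2 = p+p!, so i ≠ j+2 fails. So xy^t z = a^{p+p!} b^{p+p!-2} ∉ L.
This is a contradiction; hence L is not regular.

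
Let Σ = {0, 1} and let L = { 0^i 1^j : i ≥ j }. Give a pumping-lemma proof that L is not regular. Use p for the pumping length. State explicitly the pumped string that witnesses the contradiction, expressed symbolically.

0^{p-k} 1^p

Assume L is regular; let p be its pumping constant.
Choose w = 0^p 1^p ∈ L, with |w| = 2p ≥ p.
By the pumping lemma, w = xyz with |xy| ≤ p and y is nonempty.
The first p characters of w are 0's, so xy (and hence y) consists only of 0's. Write y = 0^k, 1 ≤ k ≤ p.
Consider xy^0z = xz = 0^{p-k} 1^p. Since k ≥ 1, the 0-count p-k is less than p, so i ≥ j fails; thus xz ∉ L.
This contradicts the pumping lemma, so L is not regular.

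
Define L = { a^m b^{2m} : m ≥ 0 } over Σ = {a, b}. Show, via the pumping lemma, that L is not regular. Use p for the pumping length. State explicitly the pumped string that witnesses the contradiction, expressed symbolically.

a^{p+k} b^{2p}

Suppose for contradiction that L is regular, and let p be the pumping length.
Let w = a^p b^{2p} ∈ L; note |w| = 3p ≥ p.
Write w = xyz as guaranteed by the lemma, with |xy| ≤ p and y is nonempty.
The first p characters of w are a's, so xy (and hence y) consists only of a's. Write y = a^k, 1 ≤ k ≤ p.
Pump with i = 2: xy^2z = a^{p+k} b^{2p}. For this to lie in L we would need 2p = 2(p+k), which forces k = 0. But k ≥ 1, so xy^2z ∉ L.
Contradiction. Therefore L is not regular.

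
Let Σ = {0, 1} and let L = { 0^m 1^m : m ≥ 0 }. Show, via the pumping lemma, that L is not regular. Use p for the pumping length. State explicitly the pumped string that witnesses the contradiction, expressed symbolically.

Assume L is regular; let p be its pumping constant.
Let w = 0^p 1^p ∈ L; note |w| = 2p ≥ p.
The pumping lemma gives a decomposition w = xyz where |xy| ≤ p and y is nonempty.
Because |xy| ≤ p and w begins with p copies of 0, we have y = 0^k with 1 ≤ k ≤ p.
Pump with i = 2: xy^2z = 0^{p+k} 1^p. For this to lie in L we would need p = p+k, which forces k = 0. But k ≥ 1, so xy^2z ∉ L.
This is a contradiction; hence L is not regular.

0^{p+k} 1^p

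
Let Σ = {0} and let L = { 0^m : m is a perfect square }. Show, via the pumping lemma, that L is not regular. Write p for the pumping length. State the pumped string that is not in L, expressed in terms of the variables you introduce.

Assume L is regular. Let p be the pumping length given by the pumping lemma.
Take w = 0^{p²} ∈ L with |w| = p² ≥ p.
The pumping lemma gives a decomposition w = xyz where |xy| ≤ p and |y| ≥ 1.
Then y = 0^k for some k with 1 ≤ k ≤ p.
Pump with i = 2: xy^2z = 0^{p²+k}. Since 1 ≤ k ≤ p, p² < p²+k ≤ p²+p < (p+1)², so p²+k lies strictly between consecutive squares and is not a perfect square. So xy^2z ∉ L.
Contradiction. Therefore L is not regular.

0^{p²+k}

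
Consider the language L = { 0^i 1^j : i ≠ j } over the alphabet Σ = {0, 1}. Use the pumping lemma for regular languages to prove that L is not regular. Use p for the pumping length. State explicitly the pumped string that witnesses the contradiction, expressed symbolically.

Assume L is regular; let p be its pumping constant.
Choose w = 0^p 1^{p+p!}. Since p ≠ p+p!, w ∈ L; and |w| ≥ p.
By the pumping lemma, w = xyz with |xy| ≤ p and y is nonempty.
Since the first p symbols of w are all 0's and |xy| ≤ p, y lies entirely in the leading 0-block: y = 0^k for some k with 1 ≤ k ≤ p.
Since 1 ≤ k ≤ p, k divides p!; set t = 1 + p!/k. Then xy^t z has p + (p!/k)·k = p + p! copies of 0. Now the 0-count equals the 1-count, so i ≠ j fails. So xy^t z = 0^{p+p!} 1^{p+p!} ∉ L.
This is a contradiction; hence L is not regular.

0^{p+p!} 1^{p+p!}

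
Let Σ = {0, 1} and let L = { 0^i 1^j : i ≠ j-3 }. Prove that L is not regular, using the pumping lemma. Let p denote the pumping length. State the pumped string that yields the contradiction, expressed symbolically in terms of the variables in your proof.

Assume L is regular. Let p be the pumping length given by the pumping lemma.
Choose w = 0^p 1^{p+p!+3}. Since p ≠ (p+p!+3)-3 = p+p!, w ∈ L; and |w| ≥ p.
Write w = xyz as guaranteed by the lemma, with |xy| ≤ p and y is nonempty.
The first p characters of w are 0's, so xy (and hence y) consists only of 0's. Write y = 0^k, 1 ≤ k ≤ p.
Since 1 ≤ k ≤ p, k divides p!; set t = 1 + p!/k. Then xy^t z has p + (p!/k)·k = p + p! copies of 0. Now the 0-count is p+p! and (1-count)-3 = (p+p!+3)-3 = p+p!, so i ≠ j-3 fails. So xy^t z = 0^{p+p!} 1^{p+p!+3} ∉ L.
This contradicts the pumping lemma, so L is not regular.

0^{p+p!} 1^{p+p!+3}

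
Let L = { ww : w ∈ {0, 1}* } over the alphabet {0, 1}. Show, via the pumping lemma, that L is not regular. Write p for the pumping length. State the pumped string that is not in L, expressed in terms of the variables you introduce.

0^{p+k} 1^p 0^p 1^p

Assume L is regular; let p be its pumping constant.
Take w = 0^p 1^p 0^p 1^p = uu where u = 0^p1^p; then w ∈ L and |w| = 4p ≥ p.
By the pumping lemma, w = xyz with |xy| ≤ p and |y| > 0.
The first p characters of w are 0's, so xy (and hence y) consists only of 0's. Write y = 0^k, 1 ≤ k ≤ p.
Pump with i = 2: xy^2z = 0^{p+k} 1^p 0^p 1^p, of length 4p+k. Suppose this equals vv. The string starts with 0 and ends with 1, so v does too; thus the boundary between the two copies of v is a 1→0 transition. There is exactly one such transition, at position 2p+k, so |v| = 2p+k and |vv| = 4p+2k ≠ 4p+k since k ≥ 1. So xy^2z ∉ L.
This contradicts the pumping lemma, so L is not regular.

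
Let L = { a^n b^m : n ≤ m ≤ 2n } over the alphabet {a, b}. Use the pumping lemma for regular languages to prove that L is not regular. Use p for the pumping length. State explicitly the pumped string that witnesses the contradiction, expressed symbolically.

Toward a contradiction, assume L is regular with pumping length p.
Take w = a^p b^p ∈ L (since p ≤ p ≤ 2p), with |w| = 2p ≥ p.
The pumping lemma gives a decomposition w = xyz where |xy| ≤ p and |y| ≥ 1.
Because |xy| ≤ p and w begins with p copies of a, we have y = a^k with 1 ≤ k ≤ p.
Pump with i = 2: xy^2z = a^{p+k} b^p. Now n = p+k > p = m, so the condition n ≤ m fails. Thus xy^2z ∉ L.
This is a contradiction; hence L is not regular.

a^{p+k} b^p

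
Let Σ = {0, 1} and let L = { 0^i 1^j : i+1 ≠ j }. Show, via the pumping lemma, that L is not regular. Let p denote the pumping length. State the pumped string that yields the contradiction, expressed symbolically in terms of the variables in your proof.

Assume L is regular; let p be its pumping constant.
Choose w = 0^p 1^{p+p!+1}. Since p ≠ (p+p!+1)-1 = p+p!, w ∈ L; and |w| ≥ p.
Write w = xyz as guaranteed by the lemma, with |xy| ≤ p and y is nonempty.
Since the first p symbols of w are all 0's and |xy| ≤ p, y lies entirely in the leading 0-block: y = 0^k for some k with 1 ≤ k ≤ p.
Since 1 ≤ k ≤ p, k divides p!; set t = 1 + p!/k. Then xy^t z has p + (p!/k)·k = p + p! copies of 0. Now the 0-count is p+p! and (1-count)-1 = (p+p!+1)-1 = p+p!, so i+1 ≠ j fails. So xy^t z = 0^{p+p!} 1^{p+p!+1} ∉ L.
This contradicts the pumping lemma, so L is not regular.

0^{p+p!} 1^{p+p!+1}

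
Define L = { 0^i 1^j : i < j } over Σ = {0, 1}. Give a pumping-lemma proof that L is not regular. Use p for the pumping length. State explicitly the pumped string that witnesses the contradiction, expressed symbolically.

0^{p+k} 1^{p+1}

Suppose for contradiction that L is regular, and let p be the pumping length.
Choose w = 0^p 1^{p+1} ∈ L, with |w| = 2p+1 ≥ p.
Write w = xyz as guaranteed by the lemma, with |xy| ≤ p and |y| > 0.
The first p characters of w are 0's, so xy (and hence y) consists only of 0's. Write y = 0^k, 1 ≤ k ≤ p.
Consider xy^2z = 0^{p+k} 1^{p+1}. Since k ≥ 1, the 0-count p+k is at least p+1, so i < j fails; thus xy^2z ∉ L.
This contradicts the pumping lemma, so L is not regular.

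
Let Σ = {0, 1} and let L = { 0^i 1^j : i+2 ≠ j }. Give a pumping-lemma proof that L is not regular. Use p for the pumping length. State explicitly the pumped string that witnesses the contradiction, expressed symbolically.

0^{p+p!} 1^{p+p!+2}

Assume L is regular. Let p be the pumping length given by the pumping lemma.
Choose w = 0^p 1^{p+p!+2}. Since p ≠ (p+p!+2)-2 = p+p!, w ∈ L; and |w| ≥ p.
By the pumping lemma, w = xyz with |xy| ≤ p and |y| > 0.
Because |xy| ≤ p and w begins with p copies of 0, we have y = 0^k with 1 ≤ k ≤ p.
Since 1 ≤ k ≤ p, k divides p!; set t = 1 + p!/k. Then xy^t z has p + (p!/k)·k = p + p! copies of 0. Now the 0-count is p+p! and (1-count)-2 = (p+p!+2)-2 = p+p!, so i+2 ≠ j fails. So xy^t z = 0^{p+p!} 1^{p+p!+2} ∉ L.
This is a contradiction; hence L is not regular.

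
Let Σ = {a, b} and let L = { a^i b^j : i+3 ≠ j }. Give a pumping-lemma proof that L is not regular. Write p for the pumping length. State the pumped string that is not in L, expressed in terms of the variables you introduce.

a^{p+p!} b^{p+p!+3}

Suppose for contradiction that L is regular, and let p be the pumping length.
Choose w = a^p b^{p+p!+3}. Since p ≠ (p+p!+3)-3 = p+p!, w ∈ L; and |w| ≥ p.
Write w = xyz as guaranteed by the lemma, with |xy| ≤ p and y is nonempty.
Because |xy| ≤ p and w begins with p copies of a, we have y = a^k with 1 ≤ k ≤ p.
Since 1 ≤ k ≤ p, k divides p!; set t = 1 + p!/k. Then xy^t z has p + (p!/k)·k = p + p! copies of a. Now the a-count is p+p! and (b-count)-3 = (p+p!+3)-3 = p+p!, so i+3 ≠ j fails. So xy^t z = a^{p+p!} b^{p+p!+3} ∉ L.
This is a contradiction; hence L is not regular.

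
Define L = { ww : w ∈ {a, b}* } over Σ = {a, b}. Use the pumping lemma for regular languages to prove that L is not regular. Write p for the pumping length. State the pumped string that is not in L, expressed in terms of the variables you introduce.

a^{p+k} b^p a^p b^p

Toward a contradiction, assume L is regular with pumping length p.
Take w = a^p b^p a^p b^p = uu where u = a^pb^p; then w ∈ L and |w| = 4p ≥ p.
Write w = xyz as guaranteed by the lemma, with |xy| ≤ p and |y| ≥ 1.
Because |xy| ≤ p and w begins with p copies of a, we have y = a^k with 1 ≤ k ≤ p.
Pump with i = 2: xy^2z = a^{p+k} b^p a^p b^p, of length 4p+k. Suppose this equals vv. The string starts with a and ends with b, so v does too; thus the boundary between the two copies of v is a b→a transition. There is exactly one such transition, at position 2p+k, so |v| = 2p+k and |vv| = 4p+2k ≠ 4p+k since k ≥ 1. So xy^2z ∉ L.
This is a contradiction; hence L is not regular.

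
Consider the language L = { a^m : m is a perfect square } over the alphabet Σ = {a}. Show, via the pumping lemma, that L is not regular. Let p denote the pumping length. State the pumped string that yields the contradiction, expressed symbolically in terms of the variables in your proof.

a^{p²+k}

Assume L is regular; let p be its pumping constant.
Take w = a^{p²} ∈ L with |w| = p² ≥ p.
Write w = xyz as guaranteed by the lemma, with |xy| ≤ p and y is nonempty.
Then y = a^k for some k with 1 ≤ k ≤ p.
Pump with i = 2: xy^2z = a^{p²+k}. Since 1 ≤ k ≤ p, p² < p²+k ≤ p²+p < (p+1)², so p²+k lies strictly between consecutive squares and is not a perfect square. So xy^2z ∉ L.
This contradicts the pumping lemma, so L is not regular.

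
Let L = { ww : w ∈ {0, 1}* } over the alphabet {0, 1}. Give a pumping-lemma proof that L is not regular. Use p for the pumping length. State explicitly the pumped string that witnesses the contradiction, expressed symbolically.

0^{p+k} 1^p 0^p 1^p

Suppose for contradiction that L is regular, and let p be the pumping length.
Take w = 0^p 1^p 0^p 1^p = uu where u = 0^p1^p; then w ∈ L and |w| = 4p ≥ p.
By the pumping lemma, w = xyz with |xy| ≤ p and |y| ≥ 1.
The first p characters of w are 0's, so xy (and hence y) consists only of 0's. Write y = 0^k, 1 ≤ k ≤ p.
Pump with i = 2: xy^2z = 0^{p+k} 1^p 0^p 1^p, of length 4p+k. Suppose this equals vv. The string starts with 0 and ends with 1, so v does too; thus the boundary between the two copies of v is a 1→0 transition. There is exactly one such transition, at position 2p+k, so |v| = 2p+k and |vv| = 4p+2k ≠ 4p+k since k ≥ 1. So xy^2z ∉ L.
Contradiction. Therefore L is not regular.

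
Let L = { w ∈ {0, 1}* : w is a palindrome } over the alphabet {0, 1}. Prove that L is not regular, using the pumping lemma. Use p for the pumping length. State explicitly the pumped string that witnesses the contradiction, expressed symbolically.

0^{p+k} 1 0^p

Assume L is regular; let p be its pumping constant.
Take w = 0^p 1 0^p, a palindrome of length 2p+1 ≥ p.
The pumping lemma gives a decomposition w = xyz where |xy| ≤ p and |y| ≥ 1.
Since the first p symbols of w are all 0's and |xy| ≤ p, y lies entirely in the leading 0-block: y = 0^k for some k with 1 ≤ k ≤ p.
Pump with i = 2: xy^2z = 0^{p+k} 1 0^p. Its reverse is 0^p 1 0^{p+k}, which differs from xy^2z since k ≥ 1. So xy^2z is not a palindrome and xy^2z ∉ L.
This contradicts the pumping lemma, so L is not regular.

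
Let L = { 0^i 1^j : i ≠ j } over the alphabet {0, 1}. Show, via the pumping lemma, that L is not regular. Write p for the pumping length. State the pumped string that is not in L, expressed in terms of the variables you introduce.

Suppose for contradiction that L is regular, and let p be the pumping length.
Choose w = 0^p 1^{p+p!}. Since p ≠ p+p!, w ∈ L; and |w| ≥ p.
By the pumping lemma, w = xyz with |xy| ≤ p and y is nonempty.
The first p characters of w are 0's, so xy (and hence y) consists only of 0's. Write y = 0^k, 1 ≤ k ≤ p.
Since 1 ≤ k ≤ p, k divides p!; set t = 1 + p!/k. Then xy^t z has p + (p!/k)·k = p + p! copies of 0. Now the 0-count equals the 1-count, so i ≠ j fails. So xy^t z = 0^{p+p!} 1^{p+p!} ∉ L.
This is a contradiction; hence L is not regular.

0^{p+p!} 1^{p+p!}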